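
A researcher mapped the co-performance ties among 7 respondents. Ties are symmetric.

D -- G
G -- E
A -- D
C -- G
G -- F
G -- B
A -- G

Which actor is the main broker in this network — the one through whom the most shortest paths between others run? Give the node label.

G

Unnormalized betweenness of each node: A:0, B:0, C:0, D:0, E:0, F:0, G:14.
G has the largest value, 14, making it the main broker — the node through which the most shortest paths run.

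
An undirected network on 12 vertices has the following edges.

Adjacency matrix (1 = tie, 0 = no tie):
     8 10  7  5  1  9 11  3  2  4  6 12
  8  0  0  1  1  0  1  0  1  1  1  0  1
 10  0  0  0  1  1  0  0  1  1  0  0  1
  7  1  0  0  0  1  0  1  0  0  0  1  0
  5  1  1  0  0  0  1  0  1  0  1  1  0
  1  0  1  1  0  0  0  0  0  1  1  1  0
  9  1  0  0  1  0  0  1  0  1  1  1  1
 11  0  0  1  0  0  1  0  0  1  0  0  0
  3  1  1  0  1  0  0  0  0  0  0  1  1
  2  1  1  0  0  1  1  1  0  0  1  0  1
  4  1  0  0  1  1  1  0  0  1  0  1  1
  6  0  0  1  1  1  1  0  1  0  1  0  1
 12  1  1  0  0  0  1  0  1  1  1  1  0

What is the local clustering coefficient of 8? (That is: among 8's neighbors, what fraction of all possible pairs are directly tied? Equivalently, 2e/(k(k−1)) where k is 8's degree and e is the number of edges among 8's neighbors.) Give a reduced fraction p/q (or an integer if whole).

10/21

8's neighbors: 2, 3, 4, 5, 7, 9, and 12 (k = 7).
Possible neighbor pairs: C(7,2) = 21. Edges among them: 2–4, 2–9, 2–12, 3–5, 3–12, 4–5, 4–9, 4–12, 5–9, 9–12 → e = 10.
Clustering(8) = 10/21.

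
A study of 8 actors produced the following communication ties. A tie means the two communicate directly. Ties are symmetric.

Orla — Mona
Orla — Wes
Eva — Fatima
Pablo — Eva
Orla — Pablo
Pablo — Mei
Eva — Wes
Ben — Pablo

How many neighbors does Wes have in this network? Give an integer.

Wes is directly tied to Eva and Orla. That is 2 neighbors, so the degree of Wes is 2.

2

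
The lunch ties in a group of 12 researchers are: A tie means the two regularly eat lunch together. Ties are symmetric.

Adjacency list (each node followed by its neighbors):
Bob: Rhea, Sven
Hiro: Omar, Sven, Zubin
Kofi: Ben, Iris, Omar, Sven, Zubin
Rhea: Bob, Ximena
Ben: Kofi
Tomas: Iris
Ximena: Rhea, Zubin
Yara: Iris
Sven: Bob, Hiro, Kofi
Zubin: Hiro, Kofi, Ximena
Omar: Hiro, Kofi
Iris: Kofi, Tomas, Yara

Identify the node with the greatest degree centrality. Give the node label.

Degrees — Ben:1, Bob:2, Hiro:3, Iris:3, Kofi:5, Omar:2, Rhea:2, Sven:3, Tomas:1, Ximena:2, Yara:1, Zubin:3.
The maximum is 5, attained only by Kofi.

Kofi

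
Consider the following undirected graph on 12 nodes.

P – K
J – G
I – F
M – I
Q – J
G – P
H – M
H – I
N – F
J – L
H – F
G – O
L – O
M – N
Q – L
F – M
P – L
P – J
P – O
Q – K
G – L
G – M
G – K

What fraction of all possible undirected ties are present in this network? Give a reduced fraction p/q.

23/66

There are 23 edges and 12 nodes, so the maximum possible is C(12,2) = 66.
Density = 23/66.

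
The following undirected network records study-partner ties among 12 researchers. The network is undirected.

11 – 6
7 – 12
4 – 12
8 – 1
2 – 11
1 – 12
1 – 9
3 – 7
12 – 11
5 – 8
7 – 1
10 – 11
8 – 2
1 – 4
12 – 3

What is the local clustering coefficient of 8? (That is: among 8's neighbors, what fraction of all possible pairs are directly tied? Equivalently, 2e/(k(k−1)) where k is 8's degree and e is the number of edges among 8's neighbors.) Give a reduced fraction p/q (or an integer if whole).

8's neighbors: 1, 2, and 5 (k = 3).
Possible neighbor pairs: C(3,2) = 3. Edges among them: none → e = 0.
Clustering(8) = 0/3 = 0.

0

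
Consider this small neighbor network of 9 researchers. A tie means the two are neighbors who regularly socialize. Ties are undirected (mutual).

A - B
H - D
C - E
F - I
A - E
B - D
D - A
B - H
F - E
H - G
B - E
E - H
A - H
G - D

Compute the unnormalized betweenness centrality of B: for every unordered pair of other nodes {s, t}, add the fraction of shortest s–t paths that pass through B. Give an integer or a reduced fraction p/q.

Pairs whose geodesics pass through B — D–E: 1/3; D–F: 1/3; D–I: 1/3; D–C: 1/3.
All other pairs contribute 0.
Summing the contributions gives betweenness(B) = 4/3.

4/3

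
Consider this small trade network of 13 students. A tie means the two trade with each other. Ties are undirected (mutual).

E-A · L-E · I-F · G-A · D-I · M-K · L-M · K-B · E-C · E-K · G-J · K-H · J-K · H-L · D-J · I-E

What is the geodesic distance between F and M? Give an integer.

One shortest route is F – I – E – L – M, which uses 4 edges, and at distance 3 from F we only reach {A, C, J, K, L}, which does not include M. So d(F,M) = 4.

4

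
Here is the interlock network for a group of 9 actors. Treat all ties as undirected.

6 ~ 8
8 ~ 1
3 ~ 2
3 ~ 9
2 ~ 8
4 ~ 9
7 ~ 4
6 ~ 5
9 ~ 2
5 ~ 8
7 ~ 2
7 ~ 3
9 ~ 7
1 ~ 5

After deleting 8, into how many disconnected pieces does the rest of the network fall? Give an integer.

Without 8, the remaining ties split the others into: {1, 5, 6}; {2, 3, 4, 7, 9}.
That's 2 separate components.

2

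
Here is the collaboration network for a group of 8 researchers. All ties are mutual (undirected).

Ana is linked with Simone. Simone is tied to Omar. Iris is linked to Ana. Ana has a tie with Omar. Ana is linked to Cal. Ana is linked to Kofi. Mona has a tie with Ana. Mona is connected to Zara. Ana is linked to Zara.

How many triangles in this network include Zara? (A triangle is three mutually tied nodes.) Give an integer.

1

Zara's neighbors: Ana and Mona.
Neighbor pairs that are themselves tied: Zara–Ana–Mona. Each forms one triangle with Zara, for 1 in total.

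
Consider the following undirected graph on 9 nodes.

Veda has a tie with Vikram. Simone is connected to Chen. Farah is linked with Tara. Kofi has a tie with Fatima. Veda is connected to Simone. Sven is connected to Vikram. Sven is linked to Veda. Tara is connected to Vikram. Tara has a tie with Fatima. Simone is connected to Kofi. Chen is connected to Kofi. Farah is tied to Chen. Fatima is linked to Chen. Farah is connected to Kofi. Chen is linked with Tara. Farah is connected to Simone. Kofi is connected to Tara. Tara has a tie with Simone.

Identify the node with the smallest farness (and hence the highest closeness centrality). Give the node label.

Farness (sum of distances to all others) for each node — Chen:12, Farah:13, Fatima:15, Kofi:12, Simone:11, Sven:18, Tara:10, Veda:14, Vikram:13.
The smallest farness is 10, for Tara, so Tara has the highest closeness.

Tara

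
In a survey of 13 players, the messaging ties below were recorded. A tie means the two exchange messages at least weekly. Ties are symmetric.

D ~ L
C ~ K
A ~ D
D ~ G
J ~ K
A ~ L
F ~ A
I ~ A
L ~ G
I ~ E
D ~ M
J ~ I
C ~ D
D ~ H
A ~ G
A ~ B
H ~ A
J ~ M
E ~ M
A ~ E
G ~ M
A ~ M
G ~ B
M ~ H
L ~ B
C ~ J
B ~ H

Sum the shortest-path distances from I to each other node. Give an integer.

Distances from I: A:1, B:2, C:2, D:2, E:1, F:2, G:2, H:2, J:1, K:2, L:2, M:2.
Sum = 1 + 2 + 2 + 2 + 1 + 2 + 2 + 2 + 1 + 2 + 2 + 2 = 21.

21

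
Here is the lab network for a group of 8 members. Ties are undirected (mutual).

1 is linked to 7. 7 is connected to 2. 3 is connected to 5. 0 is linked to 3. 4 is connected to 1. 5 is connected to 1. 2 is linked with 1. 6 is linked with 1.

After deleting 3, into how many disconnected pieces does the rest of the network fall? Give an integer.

2

Without 3, the remaining ties split the others into: {0}; {1, 2, 4, 5, 6, 7}.
That's 2 separate components.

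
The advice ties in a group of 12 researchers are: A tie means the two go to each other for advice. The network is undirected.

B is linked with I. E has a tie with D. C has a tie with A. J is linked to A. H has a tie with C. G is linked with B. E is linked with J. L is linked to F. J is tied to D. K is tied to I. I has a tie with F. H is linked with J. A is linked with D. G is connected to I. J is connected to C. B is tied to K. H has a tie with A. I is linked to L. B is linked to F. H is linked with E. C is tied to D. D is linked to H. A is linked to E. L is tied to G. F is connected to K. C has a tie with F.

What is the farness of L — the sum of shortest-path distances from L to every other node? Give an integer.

25

Distances from L: A:3, B:2, C:2, D:3, E:4, F:1, G:1, H:3, I:1, J:3, K:2.
Sum = 3 + 2 + 2 + 3 + 4 + 1 + 1 + 3 + 1 + 3 + 2 = 25.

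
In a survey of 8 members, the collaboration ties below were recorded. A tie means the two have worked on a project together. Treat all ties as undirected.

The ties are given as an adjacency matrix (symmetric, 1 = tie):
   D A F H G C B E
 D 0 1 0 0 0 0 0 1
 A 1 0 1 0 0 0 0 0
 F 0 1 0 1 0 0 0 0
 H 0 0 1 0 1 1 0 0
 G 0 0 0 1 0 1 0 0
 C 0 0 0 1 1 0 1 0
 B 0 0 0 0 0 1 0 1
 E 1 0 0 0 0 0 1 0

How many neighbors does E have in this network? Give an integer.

E is directly tied to B and D. That is 2 neighbors, so the degree of E is 2.

2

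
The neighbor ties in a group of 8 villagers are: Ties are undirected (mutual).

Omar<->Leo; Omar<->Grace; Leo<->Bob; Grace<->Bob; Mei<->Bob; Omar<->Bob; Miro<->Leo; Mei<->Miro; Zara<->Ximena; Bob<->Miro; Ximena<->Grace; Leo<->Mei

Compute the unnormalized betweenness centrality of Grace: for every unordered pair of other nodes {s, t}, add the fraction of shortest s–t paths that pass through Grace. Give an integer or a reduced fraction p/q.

Pairs whose geodesics pass through Grace — Mei–Ximena: 1; Mei–Zara: 1; Bob–Ximena: 1; Bob–Zara: 1; Leo–Ximena: 2/2; Leo–Zara: 2/2; Miro–Ximena: 1; Miro–Zara: 1; Omar–Ximena: 1; Omar–Zara: 1.
All other pairs contribute 0.
Summing the contributions gives betweenness(Grace) = 10.

10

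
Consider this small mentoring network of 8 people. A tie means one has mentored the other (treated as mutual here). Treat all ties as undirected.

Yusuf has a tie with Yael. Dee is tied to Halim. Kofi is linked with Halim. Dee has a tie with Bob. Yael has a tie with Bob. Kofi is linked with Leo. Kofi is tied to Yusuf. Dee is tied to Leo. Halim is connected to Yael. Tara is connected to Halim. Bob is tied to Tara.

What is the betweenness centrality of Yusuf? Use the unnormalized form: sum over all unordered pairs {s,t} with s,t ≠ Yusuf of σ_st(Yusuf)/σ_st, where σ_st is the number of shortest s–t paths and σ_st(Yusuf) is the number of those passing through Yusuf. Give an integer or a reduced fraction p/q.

Pairs whose geodesics pass through Yusuf — Yael–Leo: 1/4; Yael–Kofi: 1/2; Bob–Kofi: 1/5.
All other pairs contribute 0.
Summing the contributions gives betweenness(Yusuf) = 19/20.

19/20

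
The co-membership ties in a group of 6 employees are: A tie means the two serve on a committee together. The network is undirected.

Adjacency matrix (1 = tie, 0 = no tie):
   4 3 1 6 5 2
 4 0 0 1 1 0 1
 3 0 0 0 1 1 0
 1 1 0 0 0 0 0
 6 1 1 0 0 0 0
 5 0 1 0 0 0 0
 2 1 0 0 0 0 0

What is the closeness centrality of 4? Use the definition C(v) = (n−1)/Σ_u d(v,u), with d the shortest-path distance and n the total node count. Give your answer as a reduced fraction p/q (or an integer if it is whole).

5/8

Distances from 4: 1:1, 2:1, 3:2, 5:3, 6:1. Sum = 8.
n = 6, so closeness = 5/8.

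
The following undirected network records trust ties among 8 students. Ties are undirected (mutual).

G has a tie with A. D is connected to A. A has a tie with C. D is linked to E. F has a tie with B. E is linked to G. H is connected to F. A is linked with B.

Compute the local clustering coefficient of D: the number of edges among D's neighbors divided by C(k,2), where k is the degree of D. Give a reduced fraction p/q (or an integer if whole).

D's neighbors: A and E (k = 2).
Possible neighbor pairs: C(2,2) = 1. Edges among them: none → e = 0.
Clustering(D) = 0/1.

0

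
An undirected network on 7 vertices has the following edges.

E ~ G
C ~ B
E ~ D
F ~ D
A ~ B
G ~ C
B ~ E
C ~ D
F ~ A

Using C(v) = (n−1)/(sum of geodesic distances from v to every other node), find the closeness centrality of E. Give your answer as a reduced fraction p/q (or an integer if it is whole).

Distances from E: A:2, B:1, C:2, D:1, F:2, G:1. Sum = 9.
n = 7, so closeness = 6/9 = 2/3.

2/3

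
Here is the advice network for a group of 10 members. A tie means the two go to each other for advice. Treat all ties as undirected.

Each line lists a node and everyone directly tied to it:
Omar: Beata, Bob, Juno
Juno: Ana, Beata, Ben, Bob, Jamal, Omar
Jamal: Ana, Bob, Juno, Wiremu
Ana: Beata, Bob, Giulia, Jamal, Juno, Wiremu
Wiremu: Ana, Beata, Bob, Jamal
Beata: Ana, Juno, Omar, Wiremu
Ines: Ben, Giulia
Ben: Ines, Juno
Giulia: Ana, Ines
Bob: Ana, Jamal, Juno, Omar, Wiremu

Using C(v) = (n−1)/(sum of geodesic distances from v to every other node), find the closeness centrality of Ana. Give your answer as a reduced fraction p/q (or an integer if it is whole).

3/4

Distances from Ana: Beata:1, Ben:2, Bob:1, Giulia:1, Ines:2, Jamal:1, Juno:1, Omar:2, Wiremu:1. Sum = 12.
n = 10, so closeness = 9/12 = 3/4.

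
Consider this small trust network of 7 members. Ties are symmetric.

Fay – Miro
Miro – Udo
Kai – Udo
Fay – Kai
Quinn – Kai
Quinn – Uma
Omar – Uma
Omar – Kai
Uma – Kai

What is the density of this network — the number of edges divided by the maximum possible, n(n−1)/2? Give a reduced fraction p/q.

There are 9 edges and 7 nodes, so the maximum possible is C(7,2) = 21.
Density = 9/21 = 3/7.

3/7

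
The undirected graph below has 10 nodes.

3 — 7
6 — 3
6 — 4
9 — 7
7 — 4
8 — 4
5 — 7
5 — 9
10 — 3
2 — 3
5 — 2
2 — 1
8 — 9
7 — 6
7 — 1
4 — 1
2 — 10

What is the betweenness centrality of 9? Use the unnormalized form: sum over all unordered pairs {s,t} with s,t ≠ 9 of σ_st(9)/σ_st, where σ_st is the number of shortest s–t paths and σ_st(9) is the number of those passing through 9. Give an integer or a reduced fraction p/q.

Pairs whose geodesics pass through 9 — 10–8: 2/5; 5–8: 1; 7–8: 1/2; 8–3: 1/3; 8–2: 1/2.
All other pairs contribute 0.
Summing the contributions gives betweenness(9) = 41/15.

41/15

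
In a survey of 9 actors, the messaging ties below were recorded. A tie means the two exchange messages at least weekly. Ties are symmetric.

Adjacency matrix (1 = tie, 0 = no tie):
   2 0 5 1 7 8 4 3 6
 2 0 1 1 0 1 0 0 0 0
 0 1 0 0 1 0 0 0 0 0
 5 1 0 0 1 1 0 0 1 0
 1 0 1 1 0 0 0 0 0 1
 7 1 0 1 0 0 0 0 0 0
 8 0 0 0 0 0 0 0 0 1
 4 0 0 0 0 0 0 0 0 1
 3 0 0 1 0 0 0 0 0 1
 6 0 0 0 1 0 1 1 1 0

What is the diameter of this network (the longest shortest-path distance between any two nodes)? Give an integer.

Eccentricity of each node (its greatest distance to any other): 0:3, 1:2, 2:4, 3:3, 4:4, 5:3, 6:3, 7:4, 8:4.
The maximum eccentricity is 4, realized for instance by the pair 2–8 via 2 – 0 – 1 – 6 – 8. So the diameter is 4.

4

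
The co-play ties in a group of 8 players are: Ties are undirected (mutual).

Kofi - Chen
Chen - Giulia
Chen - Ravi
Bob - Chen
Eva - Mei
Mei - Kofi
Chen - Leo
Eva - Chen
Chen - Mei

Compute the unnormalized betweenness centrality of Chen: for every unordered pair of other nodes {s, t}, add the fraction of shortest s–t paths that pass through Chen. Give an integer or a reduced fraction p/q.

Pairs whose geodesics pass through Chen — Ravi–Giulia: 1; Ravi–Leo: 1; Ravi–Kofi: 1; Ravi–Mei: 1; Ravi–Bob: 1; Ravi–Eva: 1; Giulia–Leo: 1; Giulia–Kofi: 1; Giulia–Mei: 1; Giulia–Bob: 1; Giulia–Eva: 1; Leo–Kofi: 1; Leo–Mei: 1; Leo–Bob: 1 … (+5 more pairs).
All other pairs contribute 0.
Summing the contributions gives betweenness(Chen) = 37/2.

37/2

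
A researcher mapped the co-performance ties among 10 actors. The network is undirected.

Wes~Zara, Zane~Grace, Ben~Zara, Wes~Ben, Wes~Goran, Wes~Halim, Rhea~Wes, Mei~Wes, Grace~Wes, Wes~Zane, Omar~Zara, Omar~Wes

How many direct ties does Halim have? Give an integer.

1

Halim is directly tied to Wes. That is 1 neighbor, so the degree of Halim is 1.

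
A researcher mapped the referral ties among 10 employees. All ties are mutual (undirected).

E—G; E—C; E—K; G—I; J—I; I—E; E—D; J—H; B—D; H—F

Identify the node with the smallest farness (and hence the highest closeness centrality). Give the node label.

E

Farness (sum of distances to all others) for each node — B:30, C:24, D:22, E:16, F:35, G:20, H:27, I:17, J:21, K:24.
The smallest farness is 16, for E, so E has the highest closeness.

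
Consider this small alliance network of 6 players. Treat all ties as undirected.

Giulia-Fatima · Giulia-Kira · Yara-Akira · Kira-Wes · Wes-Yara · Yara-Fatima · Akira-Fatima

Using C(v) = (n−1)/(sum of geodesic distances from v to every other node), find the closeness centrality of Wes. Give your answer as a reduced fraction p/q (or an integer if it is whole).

Distances from Wes: Akira:2, Fatima:2, Giulia:2, Kira:1, Yara:1. Sum = 8.
n = 6, so closeness = 5/8.

5/8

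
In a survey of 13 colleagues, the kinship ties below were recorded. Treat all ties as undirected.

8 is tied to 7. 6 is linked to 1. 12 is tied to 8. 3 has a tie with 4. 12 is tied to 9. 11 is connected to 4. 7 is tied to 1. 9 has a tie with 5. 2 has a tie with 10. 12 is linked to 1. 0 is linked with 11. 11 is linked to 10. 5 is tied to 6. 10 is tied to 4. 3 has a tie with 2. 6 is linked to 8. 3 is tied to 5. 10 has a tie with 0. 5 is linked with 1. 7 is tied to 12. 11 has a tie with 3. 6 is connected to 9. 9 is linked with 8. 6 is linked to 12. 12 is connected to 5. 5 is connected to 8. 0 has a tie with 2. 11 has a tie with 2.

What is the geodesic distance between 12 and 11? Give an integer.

One shortest route is 12 – 5 – 3 – 11, which uses 3 edges, and at distance 2 from 12 we only reach {3}, which does not include 11. So d(12,11) = 3.

3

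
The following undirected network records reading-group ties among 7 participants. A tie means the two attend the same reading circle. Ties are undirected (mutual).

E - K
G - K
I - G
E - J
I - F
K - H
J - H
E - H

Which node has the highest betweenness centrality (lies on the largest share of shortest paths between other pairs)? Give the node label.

Unnormalized betweenness of each node: E:2, F:0, G:8, H:2, I:5, J:0, K:9.
K has the largest value, 9, making it the main broker — the node through which the most shortest paths run.

K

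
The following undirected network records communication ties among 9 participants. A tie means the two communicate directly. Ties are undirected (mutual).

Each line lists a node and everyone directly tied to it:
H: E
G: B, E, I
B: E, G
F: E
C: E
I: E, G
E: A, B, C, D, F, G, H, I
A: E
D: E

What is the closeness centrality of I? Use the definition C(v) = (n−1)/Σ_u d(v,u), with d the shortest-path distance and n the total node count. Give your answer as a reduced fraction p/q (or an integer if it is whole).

Distances from I: A:2, B:2, C:2, D:2, E:1, F:2, G:1, H:2. Sum = 14.
n = 9, so closeness = 8/14 = 4/7.

4/7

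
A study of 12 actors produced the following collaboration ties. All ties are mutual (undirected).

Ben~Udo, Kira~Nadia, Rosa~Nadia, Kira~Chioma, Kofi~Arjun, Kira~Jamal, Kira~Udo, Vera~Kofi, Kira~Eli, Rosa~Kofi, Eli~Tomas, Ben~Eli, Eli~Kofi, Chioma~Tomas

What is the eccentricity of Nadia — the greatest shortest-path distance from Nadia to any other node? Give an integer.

3

Distances from Nadia: Arjun:3, Ben:3, Chioma:2, Eli:2, Jamal:2, Kira:1, Kofi:2, Rosa:1, Tomas:3, Udo:2, Vera:3.
The largest is 3 (to Arjun, Vera, Ben, and Tomas), so the eccentricity of Nadia is 3.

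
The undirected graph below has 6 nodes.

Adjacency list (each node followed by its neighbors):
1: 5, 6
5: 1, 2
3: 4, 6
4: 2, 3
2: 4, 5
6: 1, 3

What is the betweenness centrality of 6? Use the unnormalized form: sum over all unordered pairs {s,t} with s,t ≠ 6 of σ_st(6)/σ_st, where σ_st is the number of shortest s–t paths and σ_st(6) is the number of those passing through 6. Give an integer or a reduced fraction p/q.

2

Pairs whose geodesics pass through 6 — 3–1: 1; 3–5: 1/2; 1–4: 1/2.
All other pairs contribute 0.
Summing the contributions gives betweenness(6) = 2.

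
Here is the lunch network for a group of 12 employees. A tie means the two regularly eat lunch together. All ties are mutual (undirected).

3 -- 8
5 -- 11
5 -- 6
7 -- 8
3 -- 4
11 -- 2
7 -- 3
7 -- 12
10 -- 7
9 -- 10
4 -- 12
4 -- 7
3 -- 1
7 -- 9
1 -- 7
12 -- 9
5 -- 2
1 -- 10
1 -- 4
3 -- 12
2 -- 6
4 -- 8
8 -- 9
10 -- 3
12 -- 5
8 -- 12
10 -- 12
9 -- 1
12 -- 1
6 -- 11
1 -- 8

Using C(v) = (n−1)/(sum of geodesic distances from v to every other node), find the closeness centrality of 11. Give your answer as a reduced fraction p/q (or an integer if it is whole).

Distances from 11: 1:3, 2:1, 3:3, 4:3, 5:1, 6:1, 7:3, 8:3, 9:3, 10:3, 12:2. Sum = 26.
n = 12, so closeness = 11/26.

11/26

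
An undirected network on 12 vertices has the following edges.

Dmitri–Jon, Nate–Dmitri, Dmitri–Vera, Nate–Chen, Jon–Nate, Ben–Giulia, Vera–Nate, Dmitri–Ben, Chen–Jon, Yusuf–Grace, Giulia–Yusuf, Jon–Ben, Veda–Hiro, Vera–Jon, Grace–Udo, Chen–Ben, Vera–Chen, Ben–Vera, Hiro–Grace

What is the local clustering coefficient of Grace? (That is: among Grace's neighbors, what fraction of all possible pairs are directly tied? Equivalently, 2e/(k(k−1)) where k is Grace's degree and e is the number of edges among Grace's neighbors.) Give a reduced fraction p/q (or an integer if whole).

0

Grace's neighbors: Hiro, Udo, and Yusuf (k = 3).
Possible neighbor pairs: C(3,2) = 3. Edges among them: none → e = 0.
Clustering(Grace) = 0/3 = 0.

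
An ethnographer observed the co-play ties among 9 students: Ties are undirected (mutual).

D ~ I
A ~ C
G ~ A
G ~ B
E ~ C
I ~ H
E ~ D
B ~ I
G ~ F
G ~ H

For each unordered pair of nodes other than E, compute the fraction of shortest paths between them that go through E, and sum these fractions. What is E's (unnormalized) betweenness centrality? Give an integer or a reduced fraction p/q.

3

Pairs whose geodesics pass through E — C–I: 1; C–D: 1; D–A: 1.
All other pairs contribute 0.
Summing the contributions gives betweenness(E) = 3.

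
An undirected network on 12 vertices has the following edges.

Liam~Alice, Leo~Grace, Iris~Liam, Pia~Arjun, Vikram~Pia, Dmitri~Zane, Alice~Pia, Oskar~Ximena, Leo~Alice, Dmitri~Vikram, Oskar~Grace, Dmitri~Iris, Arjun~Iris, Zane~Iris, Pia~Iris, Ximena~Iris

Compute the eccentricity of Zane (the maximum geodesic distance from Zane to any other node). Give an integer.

Distances from Zane: Alice:3, Arjun:2, Dmitri:1, Grace:4, Iris:1, Leo:4, Liam:2, Oskar:3, Pia:2, Vikram:2, Ximena:2.
The largest is 4 (to Leo and Grace), so the eccentricity of Zane is 4.

4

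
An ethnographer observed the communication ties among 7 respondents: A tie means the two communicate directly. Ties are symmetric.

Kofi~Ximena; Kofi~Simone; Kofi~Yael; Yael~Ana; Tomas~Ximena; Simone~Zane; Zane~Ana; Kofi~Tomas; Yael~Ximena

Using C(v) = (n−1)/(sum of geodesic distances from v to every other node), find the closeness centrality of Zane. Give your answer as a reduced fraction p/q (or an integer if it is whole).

1/2

Distances from Zane: Ana:1, Kofi:2, Simone:1, Tomas:3, Ximena:3, Yael:2. Sum = 12.
n = 7, so closeness = 6/12 = 1/2.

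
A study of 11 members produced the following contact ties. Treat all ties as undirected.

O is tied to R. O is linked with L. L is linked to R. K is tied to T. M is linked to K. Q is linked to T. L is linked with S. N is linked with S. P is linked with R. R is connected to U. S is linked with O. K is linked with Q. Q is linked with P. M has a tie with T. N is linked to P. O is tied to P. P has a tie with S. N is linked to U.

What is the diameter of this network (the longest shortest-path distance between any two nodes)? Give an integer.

5

Eccentricity of each node (its greatest distance to any other): K:4, L:5, M:5, N:4, O:4, P:3, Q:3, R:4, S:4, T:4, U:5.
The maximum eccentricity is 5, realized for instance by the pair L–M via L – O – P – Q – T – M. So the diameter is 5.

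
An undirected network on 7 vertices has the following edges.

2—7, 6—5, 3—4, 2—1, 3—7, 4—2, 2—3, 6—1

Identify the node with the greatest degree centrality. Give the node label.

Degrees — 1:2, 2:4, 3:3, 4:2, 5:1, 6:2, 7:2.
The maximum is 4, attained only by 2.

2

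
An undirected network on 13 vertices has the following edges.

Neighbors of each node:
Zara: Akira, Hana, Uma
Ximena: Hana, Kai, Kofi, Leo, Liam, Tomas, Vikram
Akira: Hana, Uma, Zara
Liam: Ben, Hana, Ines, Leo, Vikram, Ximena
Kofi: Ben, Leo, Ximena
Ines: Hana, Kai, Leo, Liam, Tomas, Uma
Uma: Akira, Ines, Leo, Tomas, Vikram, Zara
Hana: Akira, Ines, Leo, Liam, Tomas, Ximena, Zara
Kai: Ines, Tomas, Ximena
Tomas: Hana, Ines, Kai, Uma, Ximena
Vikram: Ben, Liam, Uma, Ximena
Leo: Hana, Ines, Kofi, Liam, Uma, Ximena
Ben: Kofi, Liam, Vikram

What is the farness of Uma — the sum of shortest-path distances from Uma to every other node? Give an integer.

18

Distances from Uma: Akira:1, Ben:2, Hana:2, Ines:1, Kai:2, Kofi:2, Leo:1, Liam:2, Tomas:1, Vikram:1, Ximena:2, Zara:1.
Sum = 1 + 2 + 2 + 1 + 2 + 2 + 1 + 2 + 1 + 1 + 2 + 1 = 18.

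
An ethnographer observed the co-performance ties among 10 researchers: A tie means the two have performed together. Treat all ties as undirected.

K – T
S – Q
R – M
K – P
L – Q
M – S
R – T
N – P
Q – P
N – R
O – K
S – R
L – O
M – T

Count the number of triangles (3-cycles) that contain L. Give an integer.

L's neighbors are O and Q, but none of them are tied to each other, so no triangle contains L.

0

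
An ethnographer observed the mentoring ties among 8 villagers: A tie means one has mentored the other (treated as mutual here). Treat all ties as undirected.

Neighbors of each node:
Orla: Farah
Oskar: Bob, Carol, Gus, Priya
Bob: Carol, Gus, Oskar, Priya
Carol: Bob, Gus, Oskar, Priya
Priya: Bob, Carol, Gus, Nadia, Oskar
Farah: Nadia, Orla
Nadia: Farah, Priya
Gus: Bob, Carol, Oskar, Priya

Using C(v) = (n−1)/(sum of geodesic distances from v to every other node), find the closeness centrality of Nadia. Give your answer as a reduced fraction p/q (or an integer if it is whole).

Distances from Nadia: Bob:2, Carol:2, Farah:1, Gus:2, Orla:2, Oskar:2, Priya:1. Sum = 12.
n = 8, so closeness = 7/12.

7/12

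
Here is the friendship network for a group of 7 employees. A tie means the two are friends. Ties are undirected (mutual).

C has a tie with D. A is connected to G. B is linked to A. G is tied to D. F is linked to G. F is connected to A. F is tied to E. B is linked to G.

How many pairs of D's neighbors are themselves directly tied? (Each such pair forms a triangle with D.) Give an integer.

D's neighbors are C and G, but none of them are tied to each other, so no triangle contains D.

0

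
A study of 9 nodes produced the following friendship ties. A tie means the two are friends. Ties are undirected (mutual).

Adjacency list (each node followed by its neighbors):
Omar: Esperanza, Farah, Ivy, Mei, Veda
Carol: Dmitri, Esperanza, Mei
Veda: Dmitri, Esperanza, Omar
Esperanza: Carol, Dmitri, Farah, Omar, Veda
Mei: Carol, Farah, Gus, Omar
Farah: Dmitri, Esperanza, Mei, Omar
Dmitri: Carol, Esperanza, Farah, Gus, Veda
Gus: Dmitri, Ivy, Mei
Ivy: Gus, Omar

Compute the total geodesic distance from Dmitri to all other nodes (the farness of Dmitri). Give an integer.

11

Distances from Dmitri: Carol:1, Esperanza:1, Farah:1, Gus:1, Ivy:2, Mei:2, Omar:2, Veda:1.
Sum = 1 + 1 + 1 + 1 + 2 + 2 + 2 + 1 = 11.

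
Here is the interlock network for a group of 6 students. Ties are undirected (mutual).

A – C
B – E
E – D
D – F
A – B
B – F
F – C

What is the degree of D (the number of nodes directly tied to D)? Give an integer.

2

D is directly tied to E and F. That is 2 neighbors, so the degree of D is 2.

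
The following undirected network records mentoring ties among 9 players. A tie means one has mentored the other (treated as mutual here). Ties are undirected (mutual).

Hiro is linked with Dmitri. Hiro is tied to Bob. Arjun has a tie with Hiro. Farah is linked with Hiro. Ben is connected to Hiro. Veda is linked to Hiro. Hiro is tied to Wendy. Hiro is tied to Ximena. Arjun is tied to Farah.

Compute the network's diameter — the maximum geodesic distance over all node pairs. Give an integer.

Eccentricity of each node (its greatest distance to any other): Arjun:2, Ben:2, Bob:2, Dmitri:2, Farah:2, Hiro:1, Veda:2, Wendy:2, Ximena:2.
The maximum eccentricity is 2, realized for instance by the pair Farah–Wendy via Farah – Hiro – Wendy. So the diameter is 2.

2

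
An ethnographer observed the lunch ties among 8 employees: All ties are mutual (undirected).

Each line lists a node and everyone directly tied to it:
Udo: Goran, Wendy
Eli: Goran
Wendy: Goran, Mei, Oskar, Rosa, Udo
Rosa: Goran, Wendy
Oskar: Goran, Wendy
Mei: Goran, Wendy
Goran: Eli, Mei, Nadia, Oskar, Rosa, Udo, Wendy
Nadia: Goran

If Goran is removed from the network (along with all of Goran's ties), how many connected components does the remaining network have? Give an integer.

Without Goran, the remaining ties split the others into: {Eli}; {Mei, Oskar, Rosa, Udo, Wendy}; {Nadia}.
That's 3 separate components.

3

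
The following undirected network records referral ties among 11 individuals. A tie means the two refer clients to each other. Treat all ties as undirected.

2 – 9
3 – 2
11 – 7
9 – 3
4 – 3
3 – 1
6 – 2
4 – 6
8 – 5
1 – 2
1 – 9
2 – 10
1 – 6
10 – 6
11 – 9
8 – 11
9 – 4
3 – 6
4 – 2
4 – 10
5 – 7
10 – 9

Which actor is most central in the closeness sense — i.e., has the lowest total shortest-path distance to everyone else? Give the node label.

Farness (sum of distances to all others) for each node — 1:20, 2:18, 3:19, 4:19, 5:32, 6:23, 7:25, 8:25, 9:15, 10:20, 11:18.
The smallest farness is 15, for 9, so 9 has the highest closeness.

9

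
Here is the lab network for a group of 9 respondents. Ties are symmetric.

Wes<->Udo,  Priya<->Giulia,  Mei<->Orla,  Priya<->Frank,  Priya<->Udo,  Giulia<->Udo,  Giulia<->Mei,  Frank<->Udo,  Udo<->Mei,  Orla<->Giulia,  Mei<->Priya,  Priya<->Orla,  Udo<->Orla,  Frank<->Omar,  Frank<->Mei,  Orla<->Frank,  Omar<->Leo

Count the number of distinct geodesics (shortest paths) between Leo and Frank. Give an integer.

1

The shortest distance is 2, and the only length-2 path is Leo–Omar–Frank. So there is exactly 1 shortest path.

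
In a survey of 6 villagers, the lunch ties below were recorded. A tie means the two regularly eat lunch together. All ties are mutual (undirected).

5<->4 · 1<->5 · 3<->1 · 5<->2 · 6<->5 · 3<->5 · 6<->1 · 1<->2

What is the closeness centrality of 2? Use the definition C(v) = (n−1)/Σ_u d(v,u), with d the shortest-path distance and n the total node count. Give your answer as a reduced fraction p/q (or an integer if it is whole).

Distances from 2: 1:1, 3:2, 4:2, 5:1, 6:2. Sum = 8.
n = 6, so closeness = 5/8.

5/8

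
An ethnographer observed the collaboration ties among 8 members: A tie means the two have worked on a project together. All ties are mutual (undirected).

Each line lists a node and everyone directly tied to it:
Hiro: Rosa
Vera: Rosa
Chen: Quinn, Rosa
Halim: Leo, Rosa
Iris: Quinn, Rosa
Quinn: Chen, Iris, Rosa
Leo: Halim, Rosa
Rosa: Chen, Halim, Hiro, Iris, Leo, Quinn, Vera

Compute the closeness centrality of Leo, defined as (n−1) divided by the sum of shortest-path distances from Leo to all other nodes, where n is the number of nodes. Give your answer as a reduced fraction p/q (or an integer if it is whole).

7/12

Distances from Leo: Chen:2, Halim:1, Hiro:2, Iris:2, Quinn:2, Rosa:1, Vera:2. Sum = 12.
n = 8, so closeness = 7/12.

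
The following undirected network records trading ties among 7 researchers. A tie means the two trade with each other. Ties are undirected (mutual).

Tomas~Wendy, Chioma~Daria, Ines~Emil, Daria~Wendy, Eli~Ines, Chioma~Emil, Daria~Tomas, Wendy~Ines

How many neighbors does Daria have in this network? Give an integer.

3

Daria is directly tied to Chioma, Tomas, and Wendy. That is 3 neighbors, so the degree of Daria is 3.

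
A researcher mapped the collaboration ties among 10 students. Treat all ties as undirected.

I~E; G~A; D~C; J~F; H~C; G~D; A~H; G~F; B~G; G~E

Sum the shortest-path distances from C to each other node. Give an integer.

23

Distances from C: A:2, B:3, D:1, E:3, F:3, G:2, H:1, I:4, J:4.
Sum = 2 + 3 + 1 + 3 + 3 + 2 + 1 + 4 + 4 = 23.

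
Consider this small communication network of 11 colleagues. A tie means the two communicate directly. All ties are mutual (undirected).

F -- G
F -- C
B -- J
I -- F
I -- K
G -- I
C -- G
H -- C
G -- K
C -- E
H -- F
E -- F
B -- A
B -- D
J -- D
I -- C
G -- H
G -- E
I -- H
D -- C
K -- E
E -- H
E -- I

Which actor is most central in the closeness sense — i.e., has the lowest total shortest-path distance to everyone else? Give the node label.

C

Farness (sum of distances to all others) for each node — A:33, B:24, C:15, D:18, E:18, F:19, G:18, H:19, I:18, J:25, K:25.
The smallest farness is 15, for C, so C has the highest closeness.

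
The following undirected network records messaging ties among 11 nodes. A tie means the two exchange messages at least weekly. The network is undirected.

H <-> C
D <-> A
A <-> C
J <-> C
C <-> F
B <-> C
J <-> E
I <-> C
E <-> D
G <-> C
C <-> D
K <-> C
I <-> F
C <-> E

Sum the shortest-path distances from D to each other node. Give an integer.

Distances from D: A:1, B:2, C:1, E:1, F:2, G:2, H:2, I:2, J:2, K:2.
Sum = 1 + 2 + 1 + 1 + 2 + 2 + 2 + 2 + 2 + 2 = 17.

17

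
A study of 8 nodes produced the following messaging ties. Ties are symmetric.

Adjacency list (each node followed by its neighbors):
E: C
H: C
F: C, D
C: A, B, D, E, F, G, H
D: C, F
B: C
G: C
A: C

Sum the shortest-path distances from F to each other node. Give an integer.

12

Distances from F: A:2, B:2, C:1, D:1, E:2, G:2, H:2.
Sum = 2 + 2 + 1 + 1 + 2 + 2 + 2 = 12.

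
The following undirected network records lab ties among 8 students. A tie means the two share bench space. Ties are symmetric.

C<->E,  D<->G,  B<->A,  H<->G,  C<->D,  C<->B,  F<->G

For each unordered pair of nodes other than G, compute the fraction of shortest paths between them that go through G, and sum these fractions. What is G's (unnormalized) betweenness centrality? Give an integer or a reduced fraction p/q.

11

Pairs whose geodesics pass through G — D–F: 1; D–H: 1; E–F: 1; E–H: 1; F–A: 1; F–H: 1; F–C: 1; F–B: 1; A–H: 1; H–C: 1; H–B: 1.
All other pairs contribute 0.
Summing the contributions gives betweenness(G) = 11.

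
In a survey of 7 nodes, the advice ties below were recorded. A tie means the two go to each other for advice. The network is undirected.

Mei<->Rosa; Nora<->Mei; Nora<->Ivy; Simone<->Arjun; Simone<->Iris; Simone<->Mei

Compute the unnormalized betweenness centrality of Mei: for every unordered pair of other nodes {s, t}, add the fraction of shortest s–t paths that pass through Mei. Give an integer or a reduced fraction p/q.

Pairs whose geodesics pass through Mei — Simone–Rosa: 1; Simone–Nora: 1; Simone–Ivy: 1; Iris–Rosa: 1; Iris–Nora: 1; Iris–Ivy: 1; Rosa–Arjun: 1; Rosa–Nora: 1; Rosa–Ivy: 1; Arjun–Nora: 1; Arjun–Ivy: 1.
All other pairs contribute 0.
Summing the contributions gives betweenness(Mei) = 11.

11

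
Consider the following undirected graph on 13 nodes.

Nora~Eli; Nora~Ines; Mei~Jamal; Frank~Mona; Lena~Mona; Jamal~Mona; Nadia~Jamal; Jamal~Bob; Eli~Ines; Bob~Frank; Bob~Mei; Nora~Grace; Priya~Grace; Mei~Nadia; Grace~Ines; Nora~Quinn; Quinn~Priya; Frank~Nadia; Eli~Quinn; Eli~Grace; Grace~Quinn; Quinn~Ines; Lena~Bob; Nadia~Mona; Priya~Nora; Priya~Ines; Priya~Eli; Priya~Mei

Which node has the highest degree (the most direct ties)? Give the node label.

Degrees — Bob:4, Eli:5, Frank:3, Grace:5, Ines:5, Jamal:4, Lena:2, Mei:4, Mona:4, Nadia:4, Nora:5, Priya:6, Quinn:5.
The maximum is 6, attained only by Priya.

Priya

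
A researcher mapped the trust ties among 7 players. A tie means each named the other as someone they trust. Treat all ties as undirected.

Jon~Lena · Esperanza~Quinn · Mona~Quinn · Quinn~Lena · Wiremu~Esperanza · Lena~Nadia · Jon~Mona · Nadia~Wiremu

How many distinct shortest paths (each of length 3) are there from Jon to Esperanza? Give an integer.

2

The shortest distance is 3. The length-3 paths are: Jon–Mona–Quinn–Esperanza; Jon–Lena–Quinn–Esperanza.
That gives 2 distinct shortest paths.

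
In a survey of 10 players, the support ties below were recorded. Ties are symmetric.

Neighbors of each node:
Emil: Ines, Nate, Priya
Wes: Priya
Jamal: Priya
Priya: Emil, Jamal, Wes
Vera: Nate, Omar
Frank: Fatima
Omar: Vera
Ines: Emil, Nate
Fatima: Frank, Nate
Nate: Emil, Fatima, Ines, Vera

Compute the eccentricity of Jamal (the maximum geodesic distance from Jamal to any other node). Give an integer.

Distances from Jamal: Emil:2, Fatima:4, Frank:5, Ines:3, Nate:3, Omar:5, Priya:1, Vera:4, Wes:2.
The largest is 5 (to Omar and Frank), so the eccentricity of Jamal is 5.

5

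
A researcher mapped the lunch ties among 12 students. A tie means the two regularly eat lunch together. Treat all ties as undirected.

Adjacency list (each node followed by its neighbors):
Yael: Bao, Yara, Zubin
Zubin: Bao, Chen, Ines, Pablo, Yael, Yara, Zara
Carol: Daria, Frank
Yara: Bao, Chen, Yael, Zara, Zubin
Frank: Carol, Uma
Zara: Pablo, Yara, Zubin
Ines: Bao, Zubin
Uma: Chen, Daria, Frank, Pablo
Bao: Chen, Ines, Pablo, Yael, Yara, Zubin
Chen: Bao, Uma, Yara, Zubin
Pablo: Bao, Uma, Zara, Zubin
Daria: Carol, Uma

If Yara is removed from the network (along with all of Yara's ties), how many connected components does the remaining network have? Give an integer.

Yara's neighbors (Bao, Chen, Yael, Zara, and Zubin) remain reachable from one another through other ties, so the rest of the network stays in one piece.

1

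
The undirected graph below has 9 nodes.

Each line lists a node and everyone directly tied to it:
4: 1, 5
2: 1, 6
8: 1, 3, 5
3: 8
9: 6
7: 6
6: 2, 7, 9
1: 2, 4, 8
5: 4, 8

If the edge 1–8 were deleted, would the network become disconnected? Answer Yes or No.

Even without that edge, 1 still reaches 8 via 1 – 4 – 5 – 8, so the network stays connected. Not a bridge.

No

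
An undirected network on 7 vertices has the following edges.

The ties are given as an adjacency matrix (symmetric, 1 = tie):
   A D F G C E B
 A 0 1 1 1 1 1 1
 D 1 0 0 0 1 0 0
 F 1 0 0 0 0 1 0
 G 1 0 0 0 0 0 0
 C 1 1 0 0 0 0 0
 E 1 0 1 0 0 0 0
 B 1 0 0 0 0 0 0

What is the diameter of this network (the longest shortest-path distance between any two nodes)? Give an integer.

2

Eccentricity of each node (its greatest distance to any other): A:1, B:2, C:2, D:2, E:2, F:2, G:2.
The maximum eccentricity is 2, realized for instance by the pair D–F via D – A – F. So the diameter is 2.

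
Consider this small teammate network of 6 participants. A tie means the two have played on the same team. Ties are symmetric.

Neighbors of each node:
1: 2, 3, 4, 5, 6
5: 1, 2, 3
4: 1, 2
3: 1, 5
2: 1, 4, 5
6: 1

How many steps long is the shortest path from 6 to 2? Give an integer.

One shortest route is 6 – 1 – 2, which uses 2 edges, and 6 and 2 are not directly tied, so nothing shorter exists. So d(6,2) = 2.

2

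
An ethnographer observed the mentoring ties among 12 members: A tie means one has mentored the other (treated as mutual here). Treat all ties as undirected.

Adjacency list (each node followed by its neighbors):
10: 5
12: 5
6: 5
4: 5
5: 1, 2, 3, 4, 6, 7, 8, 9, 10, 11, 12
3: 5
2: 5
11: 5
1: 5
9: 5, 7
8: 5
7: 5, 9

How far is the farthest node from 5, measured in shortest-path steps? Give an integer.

Distances from 5: 1:1, 2:1, 3:1, 4:1, 6:1, 7:1, 8:1, 9:1, 10:1, 11:1, 12:1.
The largest is 1 (to 1, 9, 6, 4, 11, 3, 2, 10, 12, 7, and 8), so the eccentricity of 5 is 1.

1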